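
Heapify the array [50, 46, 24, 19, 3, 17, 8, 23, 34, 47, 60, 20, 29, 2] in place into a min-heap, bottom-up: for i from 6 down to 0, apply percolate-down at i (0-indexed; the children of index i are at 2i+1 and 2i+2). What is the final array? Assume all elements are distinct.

sift down from index 6:
  8 vs only child 2 at index 13, swap → [50, 46, 24, 19, 3, 17, 2, 23, 34, 47, 60, 20, 29, 8]
sift down from index 5: already satisfies heap property
sift down from index 4: already satisfies heap property
sift down from index 3: already satisfies heap property
sift down from index 2:
  24 vs smaller child 2 at index 6, swap → [50, 46, 2, 19, 3, 17, 24, 23, 34, 47, 60, 20, 29, 8]
  24 vs only child 8 at index 13, swap → [50, 46, 2, 19, 3, 17, 8, 23, 34, 47, 60, 20, 29, 24]
sift down from index 1:
  46 vs smaller child 3 at index 4, swap → [50, 3, 2, 19, 46, 17, 8, 23, 34, 47, 60, 20, 29, 24]
sift down from index 0:
  50 vs smaller child 2 at index 2, swap → [2, 3, 50, 19, 46, 17, 8, 23, 34, 47, 60, 20, 29, 24]
  50 vs smaller child 8 at index 6, swap → [2, 3, 8, 19, 46, 17, 50, 23, 34, 47, 60, 20, 29, 24]
  50 vs only child 24 at index 13, swap → [2, 3, 8, 19, 46, 17, 24, 23, 34, 47, 60, 20, 29, 50]

[2, 3, 8, 19, 46, 17, 24, 23, 34, 47, 60, 20, 29, 50]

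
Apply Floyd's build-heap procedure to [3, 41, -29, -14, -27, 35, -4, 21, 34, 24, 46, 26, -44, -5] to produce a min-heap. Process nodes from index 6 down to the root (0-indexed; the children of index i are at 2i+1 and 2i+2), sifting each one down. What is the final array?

sift down from index 6:
  -4 vs only child -5 at index 13, swap → [3, 41, -29, -14, -27, 35, -5, 21, 34, 24, 46, 26, -44, -4]
sift down from index 5:
  35 vs smaller child -44 at index 12, swap → [3, 41, -29, -14, -27, -44, -5, 21, 34, 24, 46, 26, 35, -4]
sift down from index 4: already satisfies heap property
sift down from index 3: already satisfies heap property
sift down from index 2:
  -29 vs smaller child -44 at index 5, swap → [3, 41, -44, -14, -27, -29, -5, 21, 34, 24, 46, 26, 35, -4]
sift down from index 1:
  41 vs smaller child -27 at index 4, swap → [3, -27, -44, -14, 41, -29, -5, 21, 34, 24, 46, 26, 35, -4]
  41 vs smaller child 24 at index 9, swap → [3, -27, -44, -14, 24, -29, -5, 21, 34, 41, 46, 26, 35, -4]
sift down from index 0:
  3 vs smaller child -44 at index 2, swap → [-44, -27, 3, -14, 24, -29, -5, 21, 34, 41, 46, 26, 35, -4]
  3 vs smaller child -29 at index 5, swap → [-44, -27, -29, -14, 24, 3, -5, 21, 34, 41, 46, 26, 35, -4]

[-44, -27, -29, -14, 24, 3, -5, 21, 34, 41, 46, 26, 35, -4]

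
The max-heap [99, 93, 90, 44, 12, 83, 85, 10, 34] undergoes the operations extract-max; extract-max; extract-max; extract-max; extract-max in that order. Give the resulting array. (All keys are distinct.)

[44, 34, 10, 12]

extract-max → returns 99:
  remove root 99; move last element 34 to root → [34, 93, 90, 44, 12, 83, 85, 10]
  34 vs larger child 93 at index 1, swap → [93, 34, 90, 44, 12, 83, 85, 10]
  34 vs larger child 44 at index 3, swap → [93, 44, 90, 34, 12, 83, 85, 10]
extract-max → returns 93:
  remove root 93; move last element 10 to root → [10, 44, 90, 34, 12, 83, 85]
  10 vs larger child 90 at index 2, swap → [90, 44, 10, 34, 12, 83, 85]
  10 vs larger child 85 at index 6, swap → [90, 44, 85, 34, 12, 83, 10]
extract-max → returns 90:
  remove root 90; move last element 10 to root → [10, 44, 85, 34, 12, 83]
  10 vs larger child 85 at index 2, swap → [85, 44, 10, 34, 12, 83]
  10 vs only child 83 at index 5, swap → [85, 44, 83, 34, 12, 10]
extract-max → returns 85:
  remove root 85; move last element 10 to root → [10, 44, 83, 34, 12]
  10 vs larger child 83 at index 2, swap → [83, 44, 10, 34, 12]
extract-max → returns 83:
  remove root 83; move last element 12 to root → [12, 44, 10, 34]
  12 vs larger child 44 at index 1, swap → [44, 12, 10, 34]
  12 vs only child 34 at index 3, swap → [44, 34, 10, 12]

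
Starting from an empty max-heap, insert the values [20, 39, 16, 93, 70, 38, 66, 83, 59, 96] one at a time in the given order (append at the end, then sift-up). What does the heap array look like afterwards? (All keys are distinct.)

[96, 93, 66, 70, 83, 16, 38, 20, 59, 39]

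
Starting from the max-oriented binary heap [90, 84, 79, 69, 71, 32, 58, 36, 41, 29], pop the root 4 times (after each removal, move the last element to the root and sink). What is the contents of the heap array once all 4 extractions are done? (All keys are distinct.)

extract-max #1 returns 90:
  remove root 90; move last element 29 to root → [29, 84, 79, 69, 71, 32, 58, 36, 41]
  29 vs larger child 84 at index 1, swap → [84, 29, 79, 69, 71, 32, 58, 36, 41]
  29 vs larger child 71 at index 4, swap → [84, 71, 79, 69, 29, 32, 58, 36, 41]
extract-max #2 returns 84:
  remove root 84; move last element 41 to root → [41, 71, 79, 69, 29, 32, 58, 36]
  41 vs larger child 79 at index 2, swap → [79, 71, 41, 69, 29, 32, 58, 36]
  41 vs larger child 58 at index 6, swap → [79, 71, 58, 69, 29, 32, 41, 36]
extract-max #3 returns 79:
  remove root 79; move last element 36 to root → [36, 71, 58, 69, 29, 32, 41]
  36 vs larger child 71 at index 1, swap → [71, 36, 58, 69, 29, 32, 41]
  36 vs larger child 69 at index 3, swap → [71, 69, 58, 36, 29, 32, 41]
extract-max #4 returns 71:
  remove root 71; move last element 41 to root → [41, 69, 58, 36, 29, 32]
  41 vs larger child 69 at index 1, swap → [69, 41, 58, 36, 29, 32]

[69, 41, 58, 36, 29, 32]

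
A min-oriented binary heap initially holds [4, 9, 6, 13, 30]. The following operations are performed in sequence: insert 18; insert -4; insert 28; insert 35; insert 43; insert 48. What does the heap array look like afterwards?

insert 18:
  append 18 at index 5 → [4, 9, 6, 13, 30, 18] (no swap needed)
insert -4:
  append -4 at index 6 → [4, 9, 6, 13, 30, 18, -4]
  -4 < parent 6 at index 2, swap → [4, 9, -4, 13, 30, 18, 6]
  -4 < parent 4 at index 0, swap → [-4, 9, 4, 13, 30, 18, 6]
insert 28:
  append 28 at index 7 → [-4, 9, 4, 13, 30, 18, 6, 28] (no swap needed)
insert 35:
  append 35 at index 8 → [-4, 9, 4, 13, 30, 18, 6, 28, 35] (no swap needed)
insert 43:
  append 43 at index 9 → [-4, 9, 4, 13, 30, 18, 6, 28, 35, 43] (no swap needed)
insert 48:
  append 48 at index 10 → [-4, 9, 4, 13, 30, 18, 6, 28, 35, 43, 48] (no swap needed)

[-4, 9, 4, 13, 30, 18, 6, 28, 35, 43, 48]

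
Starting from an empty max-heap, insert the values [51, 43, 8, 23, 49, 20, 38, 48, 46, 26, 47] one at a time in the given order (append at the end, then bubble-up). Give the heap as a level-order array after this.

[51, 49, 38, 48, 47, 8, 20, 23, 46, 26, 43]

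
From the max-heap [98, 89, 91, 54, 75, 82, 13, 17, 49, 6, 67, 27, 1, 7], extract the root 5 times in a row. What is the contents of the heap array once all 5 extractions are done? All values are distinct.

extract-max #1 returns 98:
  remove root 98; move last element 7 to root → [7, 89, 91, 54, 75, 82, 13, 17, 49, 6, 67, 27, 1]
  7 vs larger child 91 at index 2, swap → [91, 89, 7, 54, 75, 82, 13, 17, 49, 6, 67, 27, 1]
  7 vs larger child 82 at index 5, swap → [91, 89, 82, 54, 75, 7, 13, 17, 49, 6, 67, 27, 1]
  7 vs larger child 27 at index 11, swap → [91, 89, 82, 54, 75, 27, 13, 17, 49, 6, 67, 7, 1]
extract-max #2 returns 91:
  remove root 91; move last element 1 to root → [1, 89, 82, 54, 75, 27, 13, 17, 49, 6, 67, 7]
  1 vs larger child 89 at index 1, swap → [89, 1, 82, 54, 75, 27, 13, 17, 49, 6, 67, 7]
  1 vs larger child 75 at index 4, swap → [89, 75, 82, 54, 1, 27, 13, 17, 49, 6, 67, 7]
  1 vs larger child 67 at index 10, swap → [89, 75, 82, 54, 67, 27, 13, 17, 49, 6, 1, 7]
extract-max #3 returns 89:
  remove root 89; move last element 7 to root → [7, 75, 82, 54, 67, 27, 13, 17, 49, 6, 1]
  7 vs larger child 82 at index 2, swap → [82, 75, 7, 54, 67, 27, 13, 17, 49, 6, 1]
  7 vs larger child 27 at index 5, swap → [82, 75, 27, 54, 67, 7, 13, 17, 49, 6, 1]
extract-max #4 returns 82:
  remove root 82; move last element 1 to root → [1, 75, 27, 54, 67, 7, 13, 17, 49, 6]
  1 vs larger child 75 at index 1, swap → [75, 1, 27, 54, 67, 7, 13, 17, 49, 6]
  1 vs larger child 67 at index 4, swap → [75, 67, 27, 54, 1, 7, 13, 17, 49, 6]
  1 vs only child 6 at index 9, swap → [75, 67, 27, 54, 6, 7, 13, 17, 49, 1]
extract-max #5 returns 75:
  remove root 75; move last element 1 to root → [1, 67, 27, 54, 6, 7, 13, 17, 49]
  1 vs larger child 67 at index 1, swap → [67, 1, 27, 54, 6, 7, 13, 17, 49]
  1 vs larger child 54 at index 3, swap → [67, 54, 27, 1, 6, 7, 13, 17, 49]
  1 vs larger child 49 at index 8, swap → [67, 54, 27, 49, 6, 7, 13, 17, 1]

[67, 54, 27, 49, 6, 7, 13, 17, 1]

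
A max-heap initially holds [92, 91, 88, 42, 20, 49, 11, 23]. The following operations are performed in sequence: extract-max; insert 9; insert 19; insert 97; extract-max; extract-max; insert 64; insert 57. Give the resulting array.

[88, 64, 49, 42, 57, 19, 11, 9, 23, 20]

extract-max → returns 92:
  remove root 92; move last element 23 to root → [23, 91, 88, 42, 20, 49, 11]
  23 vs larger child 91 at index 1, swap → [91, 23, 88, 42, 20, 49, 11]
  23 vs larger child 42 at index 3, swap → [91, 42, 88, 23, 20, 49, 11]
insert 9:
  append 9 at index 7 → [91, 42, 88, 23, 20, 49, 11, 9] (no swap needed)
insert 19:
  append 19 at index 8 → [91, 42, 88, 23, 20, 49, 11, 9, 19] (no swap needed)
insert 97:
  append 97 at index 9 → [91, 42, 88, 23, 20, 49, 11, 9, 19, 97]
  97 > parent 20 at index 4, swap → [91, 42, 88, 23, 97, 49, 11, 9, 19, 20]
  97 > parent 42 at index 1, swap → [91, 97, 88, 23, 42, 49, 11, 9, 19, 20]
  97 > parent 91 at index 0, swap → [97, 91, 88, 23, 42, 49, 11, 9, 19, 20]
extract-max → returns 97:
  remove root 97; move last element 20 to root → [20, 91, 88, 23, 42, 49, 11, 9, 19]
  20 vs larger child 91 at index 1, swap → [91, 20, 88, 23, 42, 49, 11, 9, 19]
  20 vs larger child 42 at index 4, swap → [91, 42, 88, 23, 20, 49, 11, 9, 19]
extract-max → returns 91:
  remove root 91; move last element 19 to root → [19, 42, 88, 23, 20, 49, 11, 9]
  19 vs larger child 88 at index 2, swap → [88, 42, 19, 23, 20, 49, 11, 9]
  19 vs larger child 49 at index 5, swap → [88, 42, 49, 23, 20, 19, 11, 9]
insert 64:
  append 64 at index 8 → [88, 42, 49, 23, 20, 19, 11, 9, 64]
  64 > parent 23 at index 3, swap → [88, 42, 49, 64, 20, 19, 11, 9, 23]
  64 > parent 42 at index 1, swap → [88, 64, 49, 42, 20, 19, 11, 9, 23]
insert 57:
  append 57 at index 9 → [88, 64, 49, 42, 20, 19, 11, 9, 23, 57]
  57 > parent 20 at index 4, swap → [88, 64, 49, 42, 57, 19, 11, 9, 23, 20]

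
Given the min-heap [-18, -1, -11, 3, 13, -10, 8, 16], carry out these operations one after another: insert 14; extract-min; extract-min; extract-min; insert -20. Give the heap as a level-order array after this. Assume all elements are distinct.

[-20, 3, -1, 16, 13, 14, 8]

insert 14:
  append 14 at index 8 → [-18, -1, -11, 3, 13, -10, 8, 16, 14] (no swap needed)
extract-min → returns -18:
  remove root -18; move last element 14 to root → [14, -1, -11, 3, 13, -10, 8, 16]
  14 vs smaller child -11 at index 2, swap → [-11, -1, 14, 3, 13, -10, 8, 16]
  14 vs smaller child -10 at index 5, swap → [-11, -1, -10, 3, 13, 14, 8, 16]
extract-min → returns -11:
  remove root -11; move last element 16 to root → [16, -1, -10, 3, 13, 14, 8]
  16 vs smaller child -10 at index 2, swap → [-10, -1, 16, 3, 13, 14, 8]
  16 vs smaller child 8 at index 6, swap → [-10, -1, 8, 3, 13, 14, 16]
extract-min → returns -10:
  remove root -10; move last element 16 to root → [16, -1, 8, 3, 13, 14]
  16 vs smaller child -1 at index 1, swap → [-1, 16, 8, 3, 13, 14]
  16 vs smaller child 3 at index 3, swap → [-1, 3, 8, 16, 13, 14]
insert -20:
  append -20 at index 6 → [-1, 3, 8, 16, 13, 14, -20]
  -20 < parent 8 at index 2, swap → [-1, 3, -20, 16, 13, 14, 8]
  -20 < parent -1 at index 0, swap → [-20, 3, -1, 16, 13, 14, 8]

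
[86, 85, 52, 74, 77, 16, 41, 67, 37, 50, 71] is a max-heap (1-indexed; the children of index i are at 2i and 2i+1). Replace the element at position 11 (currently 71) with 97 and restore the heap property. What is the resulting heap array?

[97, 86, 52, 74, 85, 16, 41, 67, 37, 50, 77]

set index 11 from 71 to 97 → [86, 85, 52, 74, 77, 16, 41, 67, 37, 50, 97]
97 > parent 77 at index 5, swap → [86, 85, 52, 74, 97, 16, 41, 67, 37, 50, 77]
97 > parent 85 at index 2, swap → [86, 97, 52, 74, 85, 16, 41, 67, 37, 50, 77]
97 > parent 86 at index 1, swap → [97, 86, 52, 74, 85, 16, 41, 67, 37, 50, 77]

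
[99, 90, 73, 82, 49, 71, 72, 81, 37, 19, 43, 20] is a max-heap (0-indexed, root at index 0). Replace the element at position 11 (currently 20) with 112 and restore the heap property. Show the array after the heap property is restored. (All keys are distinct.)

[112, 90, 99, 82, 49, 73, 72, 81, 37, 19, 43, 71]

set index 11 from 20 to 112 → [99, 90, 73, 82, 49, 71, 72, 81, 37, 19, 43, 112]
112 > parent 71 at index 5, swap → [99, 90, 73, 82, 49, 112, 72, 81, 37, 19, 43, 71]
112 > parent 73 at index 2, swap → [99, 90, 112, 82, 49, 73, 72, 81, 37, 19, 43, 71]
112 > parent 99 at index 0, swap → [112, 90, 99, 82, 49, 73, 72, 81, 37, 19, 43, 71]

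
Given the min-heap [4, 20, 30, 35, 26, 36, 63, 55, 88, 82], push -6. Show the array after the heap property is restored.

[-6, 4, 30, 35, 20, 36, 63, 55, 88, 82, 26]

append -6 at index 10 → [4, 20, 30, 35, 26, 36, 63, 55, 88, 82, -6]
-6 < parent 26 at index 4, swap → [4, 20, 30, 35, -6, 36, 63, 55, 88, 82, 26]
-6 < parent 20 at index 1, swap → [4, -6, 30, 35, 20, 36, 63, 55, 88, 82, 26]
-6 < parent 4 at index 0, swap → [-6, 4, 30, 35, 20, 36, 63, 55, 88, 82, 26]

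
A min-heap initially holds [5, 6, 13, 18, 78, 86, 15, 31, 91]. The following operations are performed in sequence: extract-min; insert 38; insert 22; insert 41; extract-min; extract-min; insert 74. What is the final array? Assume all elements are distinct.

extract-min → returns 5:
  remove root 5; move last element 91 to root → [91, 6, 13, 18, 78, 86, 15, 31]
  91 vs smaller child 6 at index 1, swap → [6, 91, 13, 18, 78, 86, 15, 31]
  91 vs smaller child 18 at index 3, swap → [6, 18, 13, 91, 78, 86, 15, 31]
  91 vs only child 31 at index 7, swap → [6, 18, 13, 31, 78, 86, 15, 91]
insert 38:
  append 38 at index 8 → [6, 18, 13, 31, 78, 86, 15, 91, 38] (no swap needed)
insert 22:
  append 22 at index 9 → [6, 18, 13, 31, 78, 86, 15, 91, 38, 22]
  22 < parent 78 at index 4, swap → [6, 18, 13, 31, 22, 86, 15, 91, 38, 78]
insert 41:
  append 41 at index 10 → [6, 18, 13, 31, 22, 86, 15, 91, 38, 78, 41] (no swap needed)
extract-min → returns 6:
  remove root 6; move last element 41 to root → [41, 18, 13, 31, 22, 86, 15, 91, 38, 78]
  41 vs smaller child 13 at index 2, swap → [13, 18, 41, 31, 22, 86, 15, 91, 38, 78]
  41 vs smaller child 15 at index 6, swap → [13, 18, 15, 31, 22, 86, 41, 91, 38, 78]
extract-min → returns 13:
  remove root 13; move last element 78 to root → [78, 18, 15, 31, 22, 86, 41, 91, 38]
  78 vs smaller child 15 at index 2, swap → [15, 18, 78, 31, 22, 86, 41, 91, 38]
  78 vs smaller child 41 at index 6, swap → [15, 18, 41, 31, 22, 86, 78, 91, 38]
insert 74:
  append 74 at index 9 → [15, 18, 41, 31, 22, 86, 78, 91, 38, 74] (no swap needed)

[15, 18, 41, 31, 22, 86, 78, 91, 38, 74]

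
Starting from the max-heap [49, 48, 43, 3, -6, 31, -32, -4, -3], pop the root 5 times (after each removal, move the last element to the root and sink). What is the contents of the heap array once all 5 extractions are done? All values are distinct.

[-3, -6, -4, -32]

extract-max #1 returns 49:
  remove root 49; move last element -3 to root → [-3, 48, 43, 3, -6, 31, -32, -4]
  -3 vs larger child 48 at index 1, swap → [48, -3, 43, 3, -6, 31, -32, -4]
  -3 vs larger child 3 at index 3, swap → [48, 3, 43, -3, -6, 31, -32, -4]
extract-max #2 returns 48:
  remove root 48; move last element -4 to root → [-4, 3, 43, -3, -6, 31, -32]
  -4 vs larger child 43 at index 2, swap → [43, 3, -4, -3, -6, 31, -32]
  -4 vs larger child 31 at index 5, swap → [43, 3, 31, -3, -6, -4, -32]
extract-max #3 returns 43:
  remove root 43; move last element -32 to root → [-32, 3, 31, -3, -6, -4]
  -32 vs larger child 31 at index 2, swap → [31, 3, -32, -3, -6, -4]
  -32 vs only child -4 at index 5, swap → [31, 3, -4, -3, -6, -32]
extract-max #4 returns 31:
  remove root 31; move last element -32 to root → [-32, 3, -4, -3, -6]
  -32 vs larger child 3 at index 1, swap → [3, -32, -4, -3, -6]
  -32 vs larger child -3 at index 3, swap → [3, -3, -4, -32, -6]
extract-max #5 returns 3:
  remove root 3; move last element -6 to root → [-6, -3, -4, -32]
  -6 vs larger child -3 at index 1, swap → [-3, -6, -4, -32]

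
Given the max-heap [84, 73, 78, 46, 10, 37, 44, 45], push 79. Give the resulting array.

[84, 79, 78, 73, 10, 37, 44, 45, 46]

append 79 at index 8 → [84, 73, 78, 46, 10, 37, 44, 45, 79]
79 > parent 46 at index 3, swap → [84, 73, 78, 79, 10, 37, 44, 45, 46]
79 > parent 73 at index 1, swap → [84, 79, 78, 73, 10, 37, 44, 45, 46]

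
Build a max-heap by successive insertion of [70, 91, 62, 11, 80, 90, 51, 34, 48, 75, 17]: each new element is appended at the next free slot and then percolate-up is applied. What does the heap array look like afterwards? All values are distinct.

[91, 80, 90, 48, 75, 62, 51, 11, 34, 70, 17]

Insert 70:
  append 70 at index 0 → [70] (no swap needed)
Insert 91:
  append 91 at index 1 → [70, 91]
  91 > parent 70 at index 0, swap → [91, 70]
Insert 62:
  append 62 at index 2 → [91, 70, 62] (no swap needed)
Insert 11:
  append 11 at index 3 → [91, 70, 62, 11] (no swap needed)
Insert 80:
  append 80 at index 4 → [91, 70, 62, 11, 80]
  80 > parent 70 at index 1, swap → [91, 80, 62, 11, 70]
Insert 90:
  append 90 at index 5 → [91, 80, 62, 11, 70, 90]
  90 > parent 62 at index 2, swap → [91, 80, 90, 11, 70, 62]
Insert 51:
  append 51 at index 6 → [91, 80, 90, 11, 70, 62, 51] (no swap needed)
Insert 34:
  append 34 at index 7 → [91, 80, 90, 11, 70, 62, 51, 34]
  34 > parent 11 at index 3, swap → [91, 80, 90, 34, 70, 62, 51, 11]
Insert 48:
  append 48 at index 8 → [91, 80, 90, 34, 70, 62, 51, 11, 48]
  48 > parent 34 at index 3, swap → [91, 80, 90, 48, 70, 62, 51, 11, 34]
Insert 75:
  append 75 at index 9 → [91, 80, 90, 48, 70, 62, 51, 11, 34, 75]
  75 > parent 70 at index 4, swap → [91, 80, 90, 48, 75, 62, 51, 11, 34, 70]
Insert 17:
  append 17 at index 10 → [91, 80, 90, 48, 75, 62, 51, 11, 34, 70, 17] (no swap needed)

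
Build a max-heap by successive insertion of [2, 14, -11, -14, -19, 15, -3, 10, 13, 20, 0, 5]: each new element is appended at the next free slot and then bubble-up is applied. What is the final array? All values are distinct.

Insert 2:
  append 2 at index 0 → [2] (no swap needed)
Insert 14:
  append 14 at index 1 → [2, 14]
  14 > parent 2 at index 0, swap → [14, 2]
Insert -11:
  append -11 at index 2 → [14, 2, -11] (no swap needed)
Insert -14:
  append -14 at index 3 → [14, 2, -11, -14] (no swap needed)
Insert -19:
  append -19 at index 4 → [14, 2, -11, -14, -19] (no swap needed)
Insert 15:
  append 15 at index 5 → [14, 2, -11, -14, -19, 15]
  15 > parent -11 at index 2, swap → [14, 2, 15, -14, -19, -11]
  15 > parent 14 at index 0, swap → [15, 2, 14, -14, -19, -11]
Insert -3:
  append -3 at index 6 → [15, 2, 14, -14, -19, -11, -3] (no swap needed)
Insert 10:
  append 10 at index 7 → [15, 2, 14, -14, -19, -11, -3, 10]
  10 > parent -14 at index 3, swap → [15, 2, 14, 10, -19, -11, -3, -14]
  10 > parent 2 at index 1, swap → [15, 10, 14, 2, -19, -11, -3, -14]
Insert 13:
  append 13 at index 8 → [15, 10, 14, 2, -19, -11, -3, -14, 13]
  13 > parent 2 at index 3, swap → [15, 10, 14, 13, -19, -11, -3, -14, 2]
  13 > parent 10 at index 1, swap → [15, 13, 14, 10, -19, -11, -3, -14, 2]
Insert 20:
  append 20 at index 9 → [15, 13, 14, 10, -19, -11, -3, -14, 2, 20]
  20 > parent -19 at index 4, swap → [15, 13, 14, 10, 20, -11, -3, -14, 2, -19]
  20 > parent 13 at index 1, swap → [15, 20, 14, 10, 13, -11, -3, -14, 2, -19]
  20 > parent 15 at index 0, swap → [20, 15, 14, 10, 13, -11, -3, -14, 2, -19]
Insert 0:
  append 0 at index 10 → [20, 15, 14, 10, 13, -11, -3, -14, 2, -19, 0] (no swap needed)
Insert 5:
  append 5 at index 11 → [20, 15, 14, 10, 13, -11, -3, -14, 2, -19, 0, 5]
  5 > parent -11 at index 5, swap → [20, 15, 14, 10, 13, 5, -3, -14, 2, -19, 0, -11]

[20, 15, 14, 10, 13, 5, -3, -14, 2, -19, 0, -11]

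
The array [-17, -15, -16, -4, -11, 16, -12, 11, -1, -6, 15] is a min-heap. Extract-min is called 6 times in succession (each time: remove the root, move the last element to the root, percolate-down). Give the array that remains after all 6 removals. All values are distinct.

extract-min #1 returns -17:
  remove root -17; move last element 15 to root → [15, -15, -16, -4, -11, 16, -12, 11, -1, -6]
  15 vs smaller child -16 at index 2, swap → [-16, -15, 15, -4, -11, 16, -12, 11, -1, -6]
  15 vs smaller child -12 at index 6, swap → [-16, -15, -12, -4, -11, 16, 15, 11, -1, -6]
extract-min #2 returns -16:
  remove root -16; move last element -6 to root → [-6, -15, -12, -4, -11, 16, 15, 11, -1]
  -6 vs smaller child -15 at index 1, swap → [-15, -6, -12, -4, -11, 16, 15, 11, -1]
  -6 vs smaller child -11 at index 4, swap → [-15, -11, -12, -4, -6, 16, 15, 11, -1]
extract-min #3 returns -15:
  remove root -15; move last element -1 to root → [-1, -11, -12, -4, -6, 16, 15, 11]
  -1 vs smaller child -12 at index 2, swap → [-12, -11, -1, -4, -6, 16, 15, 11]
extract-min #4 returns -12:
  remove root -12; move last element 11 to root → [11, -11, -1, -4, -6, 16, 15]
  11 vs smaller child -11 at index 1, swap → [-11, 11, -1, -4, -6, 16, 15]
  11 vs smaller child -6 at index 4, swap → [-11, -6, -1, -4, 11, 16, 15]
extract-min #5 returns -11:
  remove root -11; move last element 15 to root → [15, -6, -1, -4, 11, 16]
  15 vs smaller child -6 at index 1, swap → [-6, 15, -1, -4, 11, 16]
  15 vs smaller child -4 at index 3, swap → [-6, -4, -1, 15, 11, 16]
extract-min #6 returns -6:
  remove root -6; move last element 16 to root → [16, -4, -1, 15, 11]
  16 vs smaller child -4 at index 1, swap → [-4, 16, -1, 15, 11]
  16 vs smaller child 11 at index 4, swap → [-4, 11, -1, 15, 16]

[-4, 11, -1, 15, 16]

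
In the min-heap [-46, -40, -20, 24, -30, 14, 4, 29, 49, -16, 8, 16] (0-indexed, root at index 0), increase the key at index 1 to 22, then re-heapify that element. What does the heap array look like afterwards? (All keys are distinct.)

set index 1 from -40 to 22 → [-46, 22, -20, 24, -30, 14, 4, 29, 49, -16, 8, 16]
22 vs smaller child -30 at index 4, swap → [-46, -30, -20, 24, 22, 14, 4, 29, 49, -16, 8, 16]
22 vs smaller child -16 at index 9, swap → [-46, -30, -20, 24, -16, 14, 4, 29, 49, 22, 8, 16]

[-46, -30, -20, 24, -16, 14, 4, 29, 49, 22, 8, 16]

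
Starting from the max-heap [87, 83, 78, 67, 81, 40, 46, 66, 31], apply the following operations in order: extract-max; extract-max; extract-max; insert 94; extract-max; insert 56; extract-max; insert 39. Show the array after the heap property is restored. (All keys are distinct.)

[67, 66, 56, 46, 31, 40, 39]

extract-max → returns 87:
  remove root 87; move last element 31 to root → [31, 83, 78, 67, 81, 40, 46, 66]
  31 vs larger child 83 at index 1, swap → [83, 31, 78, 67, 81, 40, 46, 66]
  31 vs larger child 81 at index 4, swap → [83, 81, 78, 67, 31, 40, 46, 66]
extract-max → returns 83:
  remove root 83; move last element 66 to root → [66, 81, 78, 67, 31, 40, 46]
  66 vs larger child 81 at index 1, swap → [81, 66, 78, 67, 31, 40, 46]
  66 vs larger child 67 at index 3, swap → [81, 67, 78, 66, 31, 40, 46]
extract-max → returns 81:
  remove root 81; move last element 46 to root → [46, 67, 78, 66, 31, 40]
  46 vs larger child 78 at index 2, swap → [78, 67, 46, 66, 31, 40]
insert 94:
  append 94 at index 6 → [78, 67, 46, 66, 31, 40, 94]
  94 > parent 46 at index 2, swap → [78, 67, 94, 66, 31, 40, 46]
  94 > parent 78 at index 0, swap → [94, 67, 78, 66, 31, 40, 46]
extract-max → returns 94:
  remove root 94; move last element 46 to root → [46, 67, 78, 66, 31, 40]
  46 vs larger child 78 at index 2, swap → [78, 67, 46, 66, 31, 40]
insert 56:
  append 56 at index 6 → [78, 67, 46, 66, 31, 40, 56]
  56 > parent 46 at index 2, swap → [78, 67, 56, 66, 31, 40, 46]
extract-max → returns 78:
  remove root 78; move last element 46 to root → [46, 67, 56, 66, 31, 40]
  46 vs larger child 67 at index 1, swap → [67, 46, 56, 66, 31, 40]
  46 vs larger child 66 at index 3, swap → [67, 66, 56, 46, 31, 40]
insert 39:
  append 39 at index 6 → [67, 66, 56, 46, 31, 40, 39] (no swap needed)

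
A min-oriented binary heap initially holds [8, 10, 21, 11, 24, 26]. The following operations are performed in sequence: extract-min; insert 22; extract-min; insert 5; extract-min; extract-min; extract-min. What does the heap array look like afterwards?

extract-min → returns 8:
  remove root 8; move last element 26 to root → [26, 10, 21, 11, 24]
  26 vs smaller child 10 at index 1, swap → [10, 26, 21, 11, 24]
  26 vs smaller child 11 at index 3, swap → [10, 11, 21, 26, 24]
insert 22:
  append 22 at index 5 → [10, 11, 21, 26, 24, 22] (no swap needed)
extract-min → returns 10:
  remove root 10; move last element 22 to root → [22, 11, 21, 26, 24]
  22 vs smaller child 11 at index 1, swap → [11, 22, 21, 26, 24]
insert 5:
  append 5 at index 5 → [11, 22, 21, 26, 24, 5]
  5 < parent 21 at index 2, swap → [11, 22, 5, 26, 24, 21]
  5 < parent 11 at index 0, swap → [5, 22, 11, 26, 24, 21]
extract-min → returns 5:
  remove root 5; move last element 21 to root → [21, 22, 11, 26, 24]
  21 vs smaller child 11 at index 2, swap → [11, 22, 21, 26, 24]
extract-min → returns 11:
  remove root 11; move last element 24 to root → [24, 22, 21, 26]
  24 vs smaller child 21 at index 2, swap → [21, 22, 24, 26]
extract-min → returns 21:
  remove root 21; move last element 26 to root → [26, 22, 24]
  26 vs smaller child 22 at index 1, swap → [22, 26, 24]

[22, 26, 24]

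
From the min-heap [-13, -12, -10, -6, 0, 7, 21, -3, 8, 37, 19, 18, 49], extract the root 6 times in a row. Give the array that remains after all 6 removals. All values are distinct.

[7, 8, 18, 19, 37, 49, 21]

extract-min #1 returns -13:
  remove root -13; move last element 49 to root → [49, -12, -10, -6, 0, 7, 21, -3, 8, 37, 19, 18]
  49 vs smaller child -12 at index 1, swap → [-12, 49, -10, -6, 0, 7, 21, -3, 8, 37, 19, 18]
  49 vs smaller child -6 at index 3, swap → [-12, -6, -10, 49, 0, 7, 21, -3, 8, 37, 19, 18]
  49 vs smaller child -3 at index 7, swap → [-12, -6, -10, -3, 0, 7, 21, 49, 8, 37, 19, 18]
extract-min #2 returns -12:
  remove root -12; move last element 18 to root → [18, -6, -10, -3, 0, 7, 21, 49, 8, 37, 19]
  18 vs smaller child -10 at index 2, swap → [-10, -6, 18, -3, 0, 7, 21, 49, 8, 37, 19]
  18 vs smaller child 7 at index 5, swap → [-10, -6, 7, -3, 0, 18, 21, 49, 8, 37, 19]
extract-min #3 returns -10:
  remove root -10; move last element 19 to root → [19, -6, 7, -3, 0, 18, 21, 49, 8, 37]
  19 vs smaller child -6 at index 1, swap → [-6, 19, 7, -3, 0, 18, 21, 49, 8, 37]
  19 vs smaller child -3 at index 3, swap → [-6, -3, 7, 19, 0, 18, 21, 49, 8, 37]
  19 vs smaller child 8 at index 8, swap → [-6, -3, 7, 8, 0, 18, 21, 49, 19, 37]
extract-min #4 returns -6:
  remove root -6; move last element 37 to root → [37, -3, 7, 8, 0, 18, 21, 49, 19]
  37 vs smaller child -3 at index 1, swap → [-3, 37, 7, 8, 0, 18, 21, 49, 19]
  37 vs smaller child 0 at index 4, swap → [-3, 0, 7, 8, 37, 18, 21, 49, 19]
extract-min #5 returns -3:
  remove root -3; move last element 19 to root → [19, 0, 7, 8, 37, 18, 21, 49]
  19 vs smaller child 0 at index 1, swap → [0, 19, 7, 8, 37, 18, 21, 49]
  19 vs smaller child 8 at index 3, swap → [0, 8, 7, 19, 37, 18, 21, 49]
extract-min #6 returns 0:
  remove root 0; move last element 49 to root → [49, 8, 7, 19, 37, 18, 21]
  49 vs smaller child 7 at index 2, swap → [7, 8, 49, 19, 37, 18, 21]
  49 vs smaller child 18 at index 5, swap → [7, 8, 18, 19, 37, 49, 21]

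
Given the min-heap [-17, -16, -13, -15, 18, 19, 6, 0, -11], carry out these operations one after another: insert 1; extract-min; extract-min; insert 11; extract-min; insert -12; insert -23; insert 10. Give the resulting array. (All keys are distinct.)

insert 1:
  append 1 at index 9 → [-17, -16, -13, -15, 18, 19, 6, 0, -11, 1]
  1 < parent 18 at index 4, swap → [-17, -16, -13, -15, 1, 19, 6, 0, -11, 18]
extract-min → returns -17:
  remove root -17; move last element 18 to root → [18, -16, -13, -15, 1, 19, 6, 0, -11]
  18 vs smaller child -16 at index 1, swap → [-16, 18, -13, -15, 1, 19, 6, 0, -11]
  18 vs smaller child -15 at index 3, swap → [-16, -15, -13, 18, 1, 19, 6, 0, -11]
  18 vs smaller child -11 at index 8, swap → [-16, -15, -13, -11, 1, 19, 6, 0, 18]
extract-min → returns -16:
  remove root -16; move last element 18 to root → [18, -15, -13, -11, 1, 19, 6, 0]
  18 vs smaller child -15 at index 1, swap → [-15, 18, -13, -11, 1, 19, 6, 0]
  18 vs smaller child -11 at index 3, swap → [-15, -11, -13, 18, 1, 19, 6, 0]
  18 vs only child 0 at index 7, swap → [-15, -11, -13, 0, 1, 19, 6, 18]
insert 11:
  append 11 at index 8 → [-15, -11, -13, 0, 1, 19, 6, 18, 11] (no swap needed)
extract-min → returns -15:
  remove root -15; move last element 11 to root → [11, -11, -13, 0, 1, 19, 6, 18]
  11 vs smaller child -13 at index 2, swap → [-13, -11, 11, 0, 1, 19, 6, 18]
  11 vs smaller child 6 at index 6, swap → [-13, -11, 6, 0, 1, 19, 11, 18]
insert -12:
  append -12 at index 8 → [-13, -11, 6, 0, 1, 19, 11, 18, -12]
  -12 < parent 0 at index 3, swap → [-13, -11, 6, -12, 1, 19, 11, 18, 0]
  -12 < parent -11 at index 1, swap → [-13, -12, 6, -11, 1, 19, 11, 18, 0]
insert -23:
  append -23 at index 9 → [-13, -12, 6, -11, 1, 19, 11, 18, 0, -23]
  -23 < parent 1 at index 4, swap → [-13, -12, 6, -11, -23, 19, 11, 18, 0, 1]
  -23 < parent -12 at index 1, swap → [-13, -23, 6, -11, -12, 19, 11, 18, 0, 1]
  -23 < parent -13 at index 0, swap → [-23, -13, 6, -11, -12, 19, 11, 18, 0, 1]
insert 10:
  append 10 at index 10 → [-23, -13, 6, -11, -12, 19, 11, 18, 0, 1, 10] (no swap needed)

[-23, -13, 6, -11, -12, 19, 11, 18, 0, 1, 10]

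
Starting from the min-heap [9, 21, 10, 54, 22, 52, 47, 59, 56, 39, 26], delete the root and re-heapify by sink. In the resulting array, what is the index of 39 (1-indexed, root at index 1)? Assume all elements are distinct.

remove root 9; move last element 26 to root → [26, 21, 10, 54, 22, 52, 47, 59, 56, 39]
26 vs smaller child 10 at index 3, swap → [10, 21, 26, 54, 22, 52, 47, 59, 56, 39]
resulting array: [10, 21, 26, 54, 22, 52, 47, 59, 56, 39]

10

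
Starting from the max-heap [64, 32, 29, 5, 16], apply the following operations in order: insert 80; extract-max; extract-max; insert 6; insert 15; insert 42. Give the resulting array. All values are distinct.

insert 80:
  append 80 at index 5 → [64, 32, 29, 5, 16, 80]
  80 > parent 29 at index 2, swap → [64, 32, 80, 5, 16, 29]
  80 > parent 64 at index 0, swap → [80, 32, 64, 5, 16, 29]
extract-max → returns 80:
  remove root 80; move last element 29 to root → [29, 32, 64, 5, 16]
  29 vs larger child 64 at index 2, swap → [64, 32, 29, 5, 16]
extract-max → returns 64:
  remove root 64; move last element 16 to root → [16, 32, 29, 5]
  16 vs larger child 32 at index 1, swap → [32, 16, 29, 5]
insert 6:
  append 6 at index 4 → [32, 16, 29, 5, 6] (no swap needed)
insert 15:
  append 15 at index 5 → [32, 16, 29, 5, 6, 15] (no swap needed)
insert 42:
  append 42 at index 6 → [32, 16, 29, 5, 6, 15, 42]
  42 > parent 29 at index 2, swap → [32, 16, 42, 5, 6, 15, 29]
  42 > parent 32 at index 0, swap → [42, 16, 32, 5, 6, 15, 29]

[42, 16, 32, 5, 6, 15, 29]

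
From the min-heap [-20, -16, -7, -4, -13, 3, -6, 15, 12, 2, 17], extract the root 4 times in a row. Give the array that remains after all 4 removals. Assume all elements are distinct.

extract-min #1 returns -20:
  remove root -20; move last element 17 to root → [17, -16, -7, -4, -13, 3, -6, 15, 12, 2]
  17 vs smaller child -16 at index 1, swap → [-16, 17, -7, -4, -13, 3, -6, 15, 12, 2]
  17 vs smaller child -13 at index 4, swap → [-16, -13, -7, -4, 17, 3, -6, 15, 12, 2]
  17 vs only child 2 at index 9, swap → [-16, -13, -7, -4, 2, 3, -6, 15, 12, 17]
extract-min #2 returns -16:
  remove root -16; move last element 17 to root → [17, -13, -7, -4, 2, 3, -6, 15, 12]
  17 vs smaller child -13 at index 1, swap → [-13, 17, -7, -4, 2, 3, -6, 15, 12]
  17 vs smaller child -4 at index 3, swap → [-13, -4, -7, 17, 2, 3, -6, 15, 12]
  17 vs smaller child 12 at index 8, swap → [-13, -4, -7, 12, 2, 3, -6, 15, 17]
extract-min #3 returns -13:
  remove root -13; move last element 17 to root → [17, -4, -7, 12, 2, 3, -6, 15]
  17 vs smaller child -7 at index 2, swap → [-7, -4, 17, 12, 2, 3, -6, 15]
  17 vs smaller child -6 at index 6, swap → [-7, -4, -6, 12, 2, 3, 17, 15]
extract-min #4 returns -7:
  remove root -7; move last element 15 to root → [15, -4, -6, 12, 2, 3, 17]
  15 vs smaller child -6 at index 2, swap → [-6, -4, 15, 12, 2, 3, 17]
  15 vs smaller child 3 at index 5, swap → [-6, -4, 3, 12, 2, 15, 17]

[-6, -4, 3, 12, 2, 15, 17]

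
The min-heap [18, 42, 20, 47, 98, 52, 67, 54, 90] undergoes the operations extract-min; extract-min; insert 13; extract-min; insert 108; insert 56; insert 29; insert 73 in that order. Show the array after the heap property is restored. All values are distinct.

extract-min → returns 18:
  remove root 18; move last element 90 to root → [90, 42, 20, 47, 98, 52, 67, 54]
  90 vs smaller child 20 at index 2, swap → [20, 42, 90, 47, 98, 52, 67, 54]
  90 vs smaller child 52 at index 5, swap → [20, 42, 52, 47, 98, 90, 67, 54]
extract-min → returns 20:
  remove root 20; move last element 54 to root → [54, 42, 52, 47, 98, 90, 67]
  54 vs smaller child 42 at index 1, swap → [42, 54, 52, 47, 98, 90, 67]
  54 vs smaller child 47 at index 3, swap → [42, 47, 52, 54, 98, 90, 67]
insert 13:
  append 13 at index 7 → [42, 47, 52, 54, 98, 90, 67, 13]
  13 < parent 54 at index 3, swap → [42, 47, 52, 13, 98, 90, 67, 54]
  13 < parent 47 at index 1, swap → [42, 13, 52, 47, 98, 90, 67, 54]
  13 < parent 42 at index 0, swap → [13, 42, 52, 47, 98, 90, 67, 54]
extract-min → returns 13:
  remove root 13; move last element 54 to root → [54, 42, 52, 47, 98, 90, 67]
  54 vs smaller child 42 at index 1, swap → [42, 54, 52, 47, 98, 90, 67]
  54 vs smaller child 47 at index 3, swap → [42, 47, 52, 54, 98, 90, 67]
insert 108:
  append 108 at index 7 → [42, 47, 52, 54, 98, 90, 67, 108] (no swap needed)
insert 56:
  append 56 at index 8 → [42, 47, 52, 54, 98, 90, 67, 108, 56] (no swap needed)
insert 29:
  append 29 at index 9 → [42, 47, 52, 54, 98, 90, 67, 108, 56, 29]
  29 < parent 98 at index 4, swap → [42, 47, 52, 54, 29, 90, 67, 108, 56, 98]
  29 < parent 47 at index 1, swap → [42, 29, 52, 54, 47, 90, 67, 108, 56, 98]
  29 < parent 42 at index 0, swap → [29, 42, 52, 54, 47, 90, 67, 108, 56, 98]
insert 73:
  append 73 at index 10 → [29, 42, 52, 54, 47, 90, 67, 108, 56, 98, 73] (no swap needed)

[29, 42, 52, 54, 47, 90, 67, 108, 56, 98, 73]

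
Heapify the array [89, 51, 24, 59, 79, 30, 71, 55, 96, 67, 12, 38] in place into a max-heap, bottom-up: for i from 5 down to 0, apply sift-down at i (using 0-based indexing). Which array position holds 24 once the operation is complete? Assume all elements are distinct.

sift down from index 5:
  30 vs only child 38 at index 11, swap → [89, 51, 24, 59, 79, 38, 71, 55, 96, 67, 12, 30]
sift down from index 4: already satisfies heap property
sift down from index 3:
  59 vs larger child 96 at index 8, swap → [89, 51, 24, 96, 79, 38, 71, 55, 59, 67, 12, 30]
sift down from index 2:
  24 vs larger child 71 at index 6, swap → [89, 51, 71, 96, 79, 38, 24, 55, 59, 67, 12, 30]
sift down from index 1:
  51 vs larger child 96 at index 3, swap → [89, 96, 71, 51, 79, 38, 24, 55, 59, 67, 12, 30]
  51 vs larger child 59 at index 8, swap → [89, 96, 71, 59, 79, 38, 24, 55, 51, 67, 12, 30]
sift down from index 0:
  89 vs larger child 96 at index 1, swap → [96, 89, 71, 59, 79, 38, 24, 55, 51, 67, 12, 30]
resulting array: [96, 89, 71, 59, 79, 38, 24, 55, 51, 67, 12, 30]

6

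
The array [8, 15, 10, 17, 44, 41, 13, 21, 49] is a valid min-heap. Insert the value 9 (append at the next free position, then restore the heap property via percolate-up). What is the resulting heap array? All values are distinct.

append 9 at index 9 → [8, 15, 10, 17, 44, 41, 13, 21, 49, 9]
9 < parent 44 at index 4, swap → [8, 15, 10, 17, 9, 41, 13, 21, 49, 44]
9 < parent 15 at index 1, swap → [8, 9, 10, 17, 15, 41, 13, 21, 49, 44]

[8, 9, 10, 17, 15, 41, 13, 21, 49, 44]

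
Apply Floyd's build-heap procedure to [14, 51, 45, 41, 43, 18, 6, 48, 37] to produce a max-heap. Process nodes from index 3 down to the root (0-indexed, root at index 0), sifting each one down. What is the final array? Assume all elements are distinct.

[51, 48, 45, 41, 43, 18, 6, 14, 37]

sift down from index 3:
  41 vs larger child 48 at index 7, swap → [14, 51, 45, 48, 43, 18, 6, 41, 37]
sift down from index 2: already satisfies heap property
sift down from index 1: already satisfies heap property
sift down from index 0:
  14 vs larger child 51 at index 1, swap → [51, 14, 45, 48, 43, 18, 6, 41, 37]
  14 vs larger child 48 at index 3, swap → [51, 48, 45, 14, 43, 18, 6, 41, 37]
  14 vs larger child 41 at index 7, swap → [51, 48, 45, 41, 43, 18, 6, 14, 37]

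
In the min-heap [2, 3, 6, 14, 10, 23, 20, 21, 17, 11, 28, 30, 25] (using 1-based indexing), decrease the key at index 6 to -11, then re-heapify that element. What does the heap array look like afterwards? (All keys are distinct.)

set index 6 from 23 to -11 → [2, 3, 6, 14, 10, -11, 20, 21, 17, 11, 28, 30, 25]
-11 < parent 6 at index 3, swap → [2, 3, -11, 14, 10, 6, 20, 21, 17, 11, 28, 30, 25]
-11 < parent 2 at index 1, swap → [-11, 3, 2, 14, 10, 6, 20, 21, 17, 11, 28, 30, 25]

[-11, 3, 2, 14, 10, 6, 20, 21, 17, 11, 28, 30, 25]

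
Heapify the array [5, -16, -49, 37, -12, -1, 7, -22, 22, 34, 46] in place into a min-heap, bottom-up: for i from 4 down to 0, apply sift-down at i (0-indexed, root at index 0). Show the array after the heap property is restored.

[-49, -22, -1, -16, -12, 5, 7, 37, 22, 34, 46]

sift down from index 4: already satisfies heap property
sift down from index 3:
  37 vs smaller child -22 at index 7, swap → [5, -16, -49, -22, -12, -1, 7, 37, 22, 34, 46]
sift down from index 2: already satisfies heap property
sift down from index 1:
  -16 vs smaller child -22 at index 3, swap → [5, -22, -49, -16, -12, -1, 7, 37, 22, 34, 46]
sift down from index 0:
  5 vs smaller child -49 at index 2, swap → [-49, -22, 5, -16, -12, -1, 7, 37, 22, 34, 46]
  5 vs smaller child -1 at index 5, swap → [-49, -22, -1, -16, -12, 5, 7, 37, 22, 34, 46]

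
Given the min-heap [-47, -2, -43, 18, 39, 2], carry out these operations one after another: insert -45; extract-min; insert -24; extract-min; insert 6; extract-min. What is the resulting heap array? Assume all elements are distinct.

insert -45:
  append -45 at index 6 → [-47, -2, -43, 18, 39, 2, -45]
  -45 < parent -43 at index 2, swap → [-47, -2, -45, 18, 39, 2, -43]
extract-min → returns -47:
  remove root -47; move last element -43 to root → [-43, -2, -45, 18, 39, 2]
  -43 vs smaller child -45 at index 2, swap → [-45, -2, -43, 18, 39, 2]
insert -24:
  append -24 at index 6 → [-45, -2, -43, 18, 39, 2, -24] (no swap needed)
extract-min → returns -45:
  remove root -45; move last element -24 to root → [-24, -2, -43, 18, 39, 2]
  -24 vs smaller child -43 at index 2, swap → [-43, -2, -24, 18, 39, 2]
insert 6:
  append 6 at index 6 → [-43, -2, -24, 18, 39, 2, 6] (no swap needed)
extract-min → returns -43:
  remove root -43; move last element 6 to root → [6, -2, -24, 18, 39, 2]
  6 vs smaller child -24 at index 2, swap → [-24, -2, 6, 18, 39, 2]
  6 vs only child 2 at index 5, swap → [-24, -2, 2, 18, 39, 6]

[-24, -2, 2, 18, 39, 6]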